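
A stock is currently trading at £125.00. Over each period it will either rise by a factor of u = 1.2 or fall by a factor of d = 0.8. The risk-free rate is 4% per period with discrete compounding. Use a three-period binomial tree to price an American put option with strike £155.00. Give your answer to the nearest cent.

£30.33

Risk-neutral probability p = (1 + 0.04 − 0.8)/(1.2 − 0.8) = 0.2400/0.4000 = 0.6000
Terminal stock prices: S_uuu = 216, S_uud = 144, S_udd = 96, S_ddd = 64
Terminal payoffs (K − S): max(-61, 0) = 0, max(11, 0) = 11, max(59, 0) = 59, max(91, 0) = 91
Node uu (S = 180): continuation = 1/1.04·[0.6000·0.0000 + 0.4000·11.0000] = 4.2308; exercise value = 0.0000 ≤ continuation, so V_uu = 4.2308
Node ud (S = 120): continuation = 1/1.04·[0.6000·11.0000 + 0.4000·59.0000] = 29.0385; exercise value = 35.0000 > continuation, so V_ud = 35.0000 (exercise)
Node dd (S = 80): continuation = 1/1.04·[0.6000·59.0000 + 0.4000·91.0000] = 69.0385; exercise value = 75.0000 > continuation, so V_dd = 75.0000 (exercise)
Node u (S = 150): continuation = 1/1.04·[0.6000·4.2308 + 0.4000·35.0000] = 15.9024; exercise value = 5.0000 ≤ continuation, so V_u = 15.9024
Node d (S = 100): continuation = 1/1.04·[0.6000·35.0000 + 0.4000·75.0000] = 49.0385; exercise value = 55.0000 > continuation, so V_d = 55.0000 (exercise)
Node 0 (S = 125): continuation = 1/1.04·[0.6000·15.9024 + 0.4000·55.0000] = 30.3283; exercise value = 30.0000 ≤ continuation, so V_0 = 30.3283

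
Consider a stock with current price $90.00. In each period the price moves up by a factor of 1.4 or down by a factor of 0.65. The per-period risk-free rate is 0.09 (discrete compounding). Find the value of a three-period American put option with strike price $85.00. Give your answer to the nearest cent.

Risk-neutral probability p = (1 + 0.09 − 0.65)/(1.4 − 0.65) = 0.4400/0.7500 = 0.5867
Terminal stock prices: S_uuu = 247, S_uud = 114.7, S_udd = 53.23, S_ddd = 24.72
Terminal payoffs (K − S): max(-162, 0) = 0, max(-29.66, 0) = 0, max(31.77, 0) = 31.77, max(60.28, 0) = 60.28
Node uu (S = 176.4): continuation = 1/1.09·[0.5867·0.0000 + 0.4133·0.0000] = 0.0000; exercise value = 0.0000 ≤ continuation, so V_uu = 0.0000
Node ud (S = 81.9): continuation = 1/1.09·[0.5867·0.0000 + 0.4133·31.7650] = 12.0454; exercise value = 3.1000 ≤ continuation, so V_ud = 12.0454
Node dd (S = 38.03): continuation = 1/1.09·[0.5867·31.7650 + 0.4133·60.2837] = 39.9567; exercise value = 46.9750 > continuation, so V_dd = 46.9750 (exercise)
Node u (S = 126): continuation = 1/1.09·[0.5867·0.0000 + 0.4133·12.0454] = 4.5677; exercise value = 0.0000 ≤ continuation, so V_u = 4.5677
Node d (S = 58.5): continuation = 1/1.09·[0.5867·12.0454 + 0.4133·46.9750] = 24.2963; exercise value = 26.5000 > continuation, so V_d = 26.5000 (exercise)
Node 0 (S = 90): continuation = 1/1.09·[0.5867·4.5677 + 0.4133·26.5000] = 12.5074; exercise value = 0.0000 ≤ continuation, so V_0 = 12.5074

$12.51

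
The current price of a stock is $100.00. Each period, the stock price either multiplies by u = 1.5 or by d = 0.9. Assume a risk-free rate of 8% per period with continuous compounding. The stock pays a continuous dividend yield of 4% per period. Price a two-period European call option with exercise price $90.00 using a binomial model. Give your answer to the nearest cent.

Per-period risk-free factor R = e^0.08 = 1.0833; dividend-adjusted growth = e^(0.08−0.04) = 1.0408.
Risk-neutral probability p = (1.0408 − 0.9)/(1.5 − 0.9) = 0.1408/0.6000 = 0.2347
Terminal stock prices: S_uu = 225, S_ud = 135, S_dd = 81
Terminal payoffs (S − K): max(135, 0) = 135, max(45, 0) = 45, max(-9, 0) = 0
Node u (S = 150): V_u = e^(−0.08)·[0.2347·135.0000 + 0.7653·45.0000] = 61.0379
Node d (S = 90): V_d = e^(−0.08)·[0.2347·45.0000 + 0.7653·0.0000] = 9.7489
Node 0 (S = 100): V_0 = e^(−0.08)·[0.2347·61.0379 + 0.7653·9.7489] = 20.1107

$20.11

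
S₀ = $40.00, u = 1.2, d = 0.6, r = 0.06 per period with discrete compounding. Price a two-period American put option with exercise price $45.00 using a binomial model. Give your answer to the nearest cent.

Risk-neutral probability p = (1 + 0.06 − 0.6)/(1.2 − 0.6) = 0.4600/0.6000 = 0.7667
Terminal stock prices: S_uu = 57.6, S_ud = 28.8, S_dd = 14.4
Terminal payoffs (K − S): max(-12.6, 0) = 0, max(16.2, 0) = 16.2, max(30.6, 0) = 30.6
Node u (S = 48): continuation = 1/1.06·[0.7667·0.0000 + 0.2333·16.2000] = 3.5660; exercise value = 0.0000 ≤ continuation, so V_u = 3.5660
Node d (S = 24): continuation = 1/1.06·[0.7667·16.2000 + 0.2333·30.6000] = 18.4528; exercise value = 21.0000 > continuation, so V_d = 21.0000 (exercise)
Node 0 (S = 40): continuation = 1/1.06·[0.7667·3.5660 + 0.2333·21.0000] = 7.2019; exercise value = 5.0000 ≤ continuation, so V_0 = 7.2019

$7.20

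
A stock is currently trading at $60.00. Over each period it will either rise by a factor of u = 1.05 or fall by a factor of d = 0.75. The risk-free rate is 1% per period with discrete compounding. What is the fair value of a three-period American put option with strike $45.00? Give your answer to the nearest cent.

Risk-neutral probability p = (1 + 0.01 − 0.75)/(1.05 − 0.75) = 0.2600/0.3000 = 0.8667
Terminal stock prices: S_uuu = 69.46, S_uud = 49.61, S_udd = 35.44, S_ddd = 25.31
Terminal payoffs (K − S): max(-24.46, 0) = 0, max(-4.613, 0) = 0, max(9.562, 0) = 9.562, max(19.69, 0) = 19.69
Node uu (S = 66.15): continuation = 1/1.01·[0.8667·0.0000 + 0.1333·0.0000] = 0.0000; exercise value = 0.0000 ≤ continuation, so V_uu = 0.0000
Node ud (S = 47.25): continuation = 1/1.01·[0.8667·0.0000 + 0.1333·9.5625] = 1.2624; exercise value = 0.0000 ≤ continuation, so V_ud = 1.2624
Node dd (S = 33.75): continuation = 1/1.01·[0.8667·9.5625 + 0.1333·19.6875] = 10.8045; exercise value = 11.2500 > continuation, so V_dd = 11.2500 (exercise)
Node u (S = 63): continuation = 1/1.01·[0.8667·0.0000 + 0.1333·1.2624] = 0.1667; exercise value = 0.0000 ≤ continuation, so V_u = 0.1667
Node d (S = 45): continuation = 1/1.01·[0.8667·1.2624 + 0.1333·11.2500] = 2.5684; exercise value = 0.0000 ≤ continuation, so V_d = 2.5684
Node 0 (S = 60): continuation = 1/1.01·[0.8667·0.1667 + 0.1333·2.5684] = 0.4821; exercise value = 0.0000 ≤ continuation, so V_0 = 0.4821

$0.48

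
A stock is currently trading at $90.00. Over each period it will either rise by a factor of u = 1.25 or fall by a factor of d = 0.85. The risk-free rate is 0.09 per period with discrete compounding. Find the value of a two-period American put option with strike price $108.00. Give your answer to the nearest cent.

$18.00

Risk-neutral probability p = (1 + 0.09 − 0.85)/(1.25 − 0.85) = 0.2400/0.4000 = 0.6000
Terminal stock prices: S_uu = 140.6, S_ud = 95.62, S_dd = 65.02
Terminal payoffs (K − S): max(-32.62, 0) = 0, max(12.38, 0) = 12.38, max(42.98, 0) = 42.98
Node u (S = 112.5): continuation = 1/1.09·[0.6000·0.0000 + 0.4000·12.3750] = 4.5413; exercise value = 0.0000 ≤ continuation, so V_u = 4.5413
Node d (S = 76.5): continuation = 1/1.09·[0.6000·12.3750 + 0.4000·42.9750] = 22.5826; exercise value = 31.5000 > continuation, so V_d = 31.5000 (exercise)
Node 0 (S = 90): continuation = 1/1.09·[0.6000·4.5413 + 0.4000·31.5000] = 14.0594; exercise value = 18.0000 > continuation, so V_0 = 18.0000 (exercise)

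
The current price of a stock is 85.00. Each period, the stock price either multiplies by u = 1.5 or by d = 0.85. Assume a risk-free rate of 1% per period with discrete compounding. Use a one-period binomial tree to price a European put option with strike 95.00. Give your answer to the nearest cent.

16.98

Risk-neutral probability p = (1 + 0.01 − 0.85)/(1.5 − 0.85) = 0.1600/0.6500 = 0.2462
Terminal stock prices: S_u = 127.5, S_d = 72.25
Terminal payoffs (K − S): max(-32.5, 0) = 0, max(22.75, 0) = 22.75
Node 0 (S = 85): V_0 = 1/1.01·[0.2462·0.0000 + 0.7538·22.7500] = 16.9802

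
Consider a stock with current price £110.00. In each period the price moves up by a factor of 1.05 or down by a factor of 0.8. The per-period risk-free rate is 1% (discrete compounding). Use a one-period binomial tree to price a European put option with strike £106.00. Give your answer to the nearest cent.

Risk-neutral probability p = (1 + 0.01 − 0.8)/(1.05 − 0.8) = 0.2100/0.2500 = 0.8400
Terminal stock prices: S_u = 115.5, S_d = 88
Terminal payoffs (K − S): max(-9.5, 0) = 0, max(18, 0) = 18
Node 0 (S = 110): V_0 = 1/1.01·[0.8400·0.0000 + 0.1600·18.0000] = 2.8515

£2.85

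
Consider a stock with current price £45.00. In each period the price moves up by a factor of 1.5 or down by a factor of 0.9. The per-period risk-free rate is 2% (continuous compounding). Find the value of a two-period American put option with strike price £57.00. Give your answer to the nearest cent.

Risk-neutral probability p = (e^0.02 − 0.9)/(1.5 − 0.9) = 0.1202/0.6000 = 0.2003
Terminal stock prices: S_uu = 101.2, S_ud = 60.75, S_dd = 36.45
Terminal payoffs (K − S): max(-44.25, 0) = 0, max(-3.75, 0) = 0, max(20.55, 0) = 20.55
Node u (S = 67.5): continuation = e^(−0.02)·[0.2003·0.0000 + 0.7997·0.0000] = 0.0000; exercise value = 0.0000 ≤ continuation, so V_u = 0.0000
Node d (S = 40.5): continuation = e^(−0.02)·[0.2003·0.0000 + 0.7997·20.5500] = 16.1077; exercise value = 16.5000 > continuation, so V_d = 16.5000 (exercise)
Node 0 (S = 45): continuation = e^(−0.02)·[0.2003·0.0000 + 0.7997·16.5000] = 12.9332; exercise value = 12.0000 ≤ continuation, so V_0 = 12.9332

£12.93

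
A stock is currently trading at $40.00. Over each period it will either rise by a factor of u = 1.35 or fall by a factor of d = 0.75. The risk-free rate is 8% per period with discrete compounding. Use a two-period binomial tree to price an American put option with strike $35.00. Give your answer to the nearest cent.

$2.17

Risk-neutral probability p = (1 + 0.08 − 0.75)/(1.35 − 0.75) = 0.3300/0.6000 = 0.5500
Terminal stock prices: S_uu = 72.9, S_ud = 40.5, S_dd = 22.5
Terminal payoffs (K − S): max(-37.9, 0) = 0, max(-5.5, 0) = 0, max(12.5, 0) = 12.5
Node u (S = 54): continuation = 1/1.08·[0.5500·0.0000 + 0.4500·0.0000] = 0.0000; exercise value = 0.0000 ≤ continuation, so V_u = 0.0000
Node d (S = 30): continuation = 1/1.08·[0.5500·0.0000 + 0.4500·12.5000] = 5.2083; exercise value = 5.0000 ≤ continuation, so V_d = 5.2083
Node 0 (S = 40): continuation = 1/1.08·[0.5500·0.0000 + 0.4500·5.2083] = 2.1701; exercise value = 0.0000 ≤ continuation, so V_0 = 2.1701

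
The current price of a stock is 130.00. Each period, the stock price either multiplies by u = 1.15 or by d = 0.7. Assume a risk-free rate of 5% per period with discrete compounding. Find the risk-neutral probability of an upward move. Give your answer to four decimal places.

Risk-neutral probability p = (1 + 0.05 − 0.7)/(1.15 − 0.7) = 0.3500/0.4500 = 0.7778

p = 0.7778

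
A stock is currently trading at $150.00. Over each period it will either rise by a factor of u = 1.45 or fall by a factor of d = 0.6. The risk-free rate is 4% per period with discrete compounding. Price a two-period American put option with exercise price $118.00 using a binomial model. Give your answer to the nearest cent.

$13.77

Risk-neutral probability p = (1 + 0.04 − 0.6)/(1.45 − 0.6) = 0.4400/0.8500 = 0.5176
Terminal stock prices: S_uu = 315.4, S_ud = 130.5, S_dd = 54
Terminal payoffs (K − S): max(-197.4, 0) = 0, max(-12.5, 0) = 0, max(64, 0) = 64
Node u (S = 217.5): continuation = 1/1.04·[0.5176·0.0000 + 0.4824·0.0000] = 0.0000; exercise value = 0.0000 ≤ continuation, so V_u = 0.0000
Node d (S = 90): continuation = 1/1.04·[0.5176·0.0000 + 0.4824·64.0000] = 29.6833; exercise value = 28.0000 ≤ continuation, so V_d = 29.6833
Node 0 (S = 150): continuation = 1/1.04·[0.5176·0.0000 + 0.4824·29.6833] = 13.7671; exercise value = 0.0000 ≤ continuation, so V_0 = 13.7671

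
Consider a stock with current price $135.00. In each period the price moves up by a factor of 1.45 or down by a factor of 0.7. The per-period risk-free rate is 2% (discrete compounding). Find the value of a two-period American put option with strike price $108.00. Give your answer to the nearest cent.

Risk-neutral probability p = (1 + 0.02 − 0.7)/(1.45 − 0.7) = 0.3200/0.7500 = 0.4267
Terminal stock prices: S_uu = 283.8, S_ud = 137, S_dd = 66.15
Terminal payoffs (K − S): max(-175.8, 0) = 0, max(-29.02, 0) = 0, max(41.85, 0) = 41.85
Node u (S = 195.8): continuation = 1/1.02·[0.4267·0.0000 + 0.5733·0.0000] = 0.0000; exercise value = 0.0000 ≤ continuation, so V_u = 0.0000
Node d (S = 94.5): continuation = 1/1.02·[0.4267·0.0000 + 0.5733·41.8500] = 23.5235; exercise value = 13.5000 ≤ continuation, so V_d = 23.5235
Node 0 (S = 135): continuation = 1/1.02·[0.4267·0.0000 + 0.5733·23.5235] = 13.2224; exercise value = 0.0000 ≤ continuation, so V_0 = 13.2224

$13.22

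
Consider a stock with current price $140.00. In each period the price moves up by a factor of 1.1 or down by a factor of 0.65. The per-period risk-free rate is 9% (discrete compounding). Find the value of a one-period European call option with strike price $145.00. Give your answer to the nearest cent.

$8.07

Risk-neutral probability p = (1 + 0.09 − 0.65)/(1.1 − 0.65) = 0.4400/0.4500 = 0.9778
Terminal stock prices: S_u = 154, S_d = 91
Terminal payoffs (S − K): max(9, 0) = 9, max(-54, 0) = 0
Node 0 (S = 140): V_0 = 1/1.09·[0.9778·9.0000 + 0.0222·0.0000] = 8.0734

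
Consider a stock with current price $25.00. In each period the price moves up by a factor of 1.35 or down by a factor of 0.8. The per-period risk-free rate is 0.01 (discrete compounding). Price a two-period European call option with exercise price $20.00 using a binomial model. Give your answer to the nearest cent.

Risk-neutral probability p = (1 + 0.01 − 0.8)/(1.35 − 0.8) = 0.2100/0.5500 = 0.3818
Terminal stock prices: S_uu = 45.56, S_ud = 27, S_dd = 16
Terminal payoffs (S − K): max(25.56, 0) = 25.56, max(7, 0) = 7, max(-4, 0) = 0
Node u (S = 33.75): V_u = 1/1.01·[0.3818·25.5625 + 0.6182·7.0000] = 13.9480
Node d (S = 20): V_d = 1/1.01·[0.3818·7.0000 + 0.6182·0.0000] = 2.6463
Node 0 (S = 25): V_0 = 1/1.01·[0.3818·13.9480 + 0.6182·2.6463] = 6.8926

$6.89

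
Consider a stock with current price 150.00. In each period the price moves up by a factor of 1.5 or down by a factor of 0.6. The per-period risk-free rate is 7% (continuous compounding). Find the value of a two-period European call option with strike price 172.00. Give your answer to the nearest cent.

Risk-neutral probability p = (e^0.07 − 0.6)/(1.5 − 0.6) = 0.4725/0.9000 = 0.5250
Terminal stock prices: S_uu = 337.5, S_ud = 135, S_dd = 54
Terminal payoffs (S − K): max(165.5, 0) = 165.5, max(-37, 0) = 0, max(-118, 0) = 0
Node u (S = 225): V_u = e^(−0.07)·[0.5250·165.5000 + 0.4750·0.0000] = 81.0148
Node d (S = 90): V_d = e^(−0.07)·[0.5250·0.0000 + 0.4750·0.0000] = 0.0000
Node 0 (S = 150): V_0 = e^(−0.07)·[0.5250·81.0148 + 0.4750·0.0000] = 39.6580

39.66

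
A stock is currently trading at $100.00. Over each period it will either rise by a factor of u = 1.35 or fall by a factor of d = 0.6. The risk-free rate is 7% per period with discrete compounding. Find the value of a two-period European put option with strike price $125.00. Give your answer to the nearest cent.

$28.82

Risk-neutral probability p = (1 + 0.07 − 0.6)/(1.35 − 0.6) = 0.4700/0.7500 = 0.6267
Terminal stock prices: S_uu = 182.3, S_ud = 81, S_dd = 36
Terminal payoffs (K − S): max(-57.25, 0) = 0, max(44, 0) = 44, max(89, 0) = 89
Node u (S = 135): V_u = 1/1.07·[0.6267·0.0000 + 0.3733·44.0000] = 15.3520
Node d (S = 60): V_d = 1/1.07·[0.6267·44.0000 + 0.3733·89.0000] = 56.8224
Node 0 (S = 100): V_0 = 1/1.07·[0.6267·15.3520 + 0.3733·56.8224] = 28.8171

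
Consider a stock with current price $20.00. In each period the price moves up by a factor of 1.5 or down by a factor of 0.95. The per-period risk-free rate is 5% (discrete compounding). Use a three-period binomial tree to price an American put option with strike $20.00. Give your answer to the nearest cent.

$1.35

Risk-neutral probability p = (1 + 0.05 − 0.95)/(1.5 − 0.95) = 0.1000/0.5500 = 0.1818
Terminal stock prices: S_uuu = 67.5, S_uud = 42.75, S_udd = 27.07, S_ddd = 17.15
Terminal payoffs (K − S): max(-47.5, 0) = 0, max(-22.75, 0) = 0, max(-7.075, 0) = 0, max(2.853, 0) = 2.853
Node uu (S = 45): continuation = 1/1.05·[0.1818·0.0000 + 0.8182·0.0000] = 0.0000; exercise value = 0.0000 ≤ continuation, so V_uu = 0.0000
Node ud (S = 28.5): continuation = 1/1.05·[0.1818·0.0000 + 0.8182·0.0000] = 0.0000; exercise value = 0.0000 ≤ continuation, so V_ud = 0.0000
Node dd (S = 18.05): continuation = 1/1.05·[0.1818·0.0000 + 0.8182·2.8525] = 2.2227; exercise value = 1.9500 ≤ continuation, so V_dd = 2.2227
Node u (S = 30): continuation = 1/1.05·[0.1818·0.0000 + 0.8182·0.0000] = 0.0000; exercise value = 0.0000 ≤ continuation, so V_u = 0.0000
Node d (S = 19): continuation = 1/1.05·[0.1818·0.0000 + 0.8182·2.2227] = 1.7320; exercise value = 1.0000 ≤ continuation, so V_d = 1.7320
Node 0 (S = 20): continuation = 1/1.05·[0.1818·0.0000 + 0.8182·1.7320] = 1.3496; exercise value = 0.0000 ≤ continuation, so V_0 = 1.3496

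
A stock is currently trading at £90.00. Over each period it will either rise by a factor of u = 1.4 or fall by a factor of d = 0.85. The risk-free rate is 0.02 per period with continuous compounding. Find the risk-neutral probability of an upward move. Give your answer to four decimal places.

p = 0.3095

Risk-neutral probability p = (e^0.02 − 0.85)/(1.4 − 0.85) = 0.1702/0.5500 = 0.3095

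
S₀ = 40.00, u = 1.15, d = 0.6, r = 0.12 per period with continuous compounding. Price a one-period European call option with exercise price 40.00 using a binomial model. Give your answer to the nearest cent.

5.10

Risk-neutral probability p = (e^0.12 − 0.6)/(1.15 − 0.6) = 0.5275/0.5500 = 0.9591
Terminal stock prices: S_u = 46, S_d = 24
Terminal payoffs (S − K): max(6, 0) = 6, max(-16, 0) = 0
Node 0 (S = 40): V_0 = e^(−0.12)·[0.9591·6.0000 + 0.0409·0.0000] = 5.1038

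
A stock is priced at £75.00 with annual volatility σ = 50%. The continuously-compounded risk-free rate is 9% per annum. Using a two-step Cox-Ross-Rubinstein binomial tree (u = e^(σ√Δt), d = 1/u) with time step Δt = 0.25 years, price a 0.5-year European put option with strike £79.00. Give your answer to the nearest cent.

CRR parameters: u = e^(σ√Δt) = e^(0.5·√0.25) = 1.2840, d = 1/u = 0.7788
Per-period rate: rΔt = 0.09·0.25 = 0.0225, so R = e^0.0225 = 1.0228
Risk-neutral probability p = (e^0.0225 − 0.7788)/(1.2840 − 0.7788) = 0.2440/0.5052 = 0.4829
Terminal stock prices: S_uu = 123.7, S_ud = 75, S_dd = 45.49
Terminal payoffs (K − S): max(-44.65, 0) = 0, max(4, 0) = 4, max(33.51, 0) = 33.51
Node u (S = 96.3): V_u = e^(−0.0225)·[0.4829·0.0000 + 0.5171·4.0000] = 2.0225
Node d (S = 58.41): V_d = e^(−0.0225)·[0.4829·4.0000 + 0.5171·33.5102] = 18.8323
Node 0 (S = 75): V_0 = e^(−0.0225)·[0.4829·2.0225 + 0.5171·18.8323] = 10.4771

£10.48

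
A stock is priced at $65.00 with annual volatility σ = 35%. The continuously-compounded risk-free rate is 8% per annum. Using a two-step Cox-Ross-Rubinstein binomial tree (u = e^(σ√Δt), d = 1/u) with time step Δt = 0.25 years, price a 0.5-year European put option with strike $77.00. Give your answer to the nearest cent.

CRR parameters: u = e^(σ√Δt) = e^(0.35·√0.25) = 1.1912, d = 1/u = 0.8395
Per-period rate: rΔt = 0.08·0.25 = 0.02, so R = e^0.02 = 1.0202
Risk-neutral probability p = (e^0.02 − 0.8395)/(1.1912 − 0.8395) = 0.1807/0.3518 = 0.5138
Terminal stock prices: S_uu = 92.24, S_ud = 65, S_dd = 45.8
Terminal payoffs (K − S): max(-15.24, 0) = 0, max(12, 0) = 12, max(31.2, 0) = 31.2
Node u (S = 77.43): V_u = e^(−0.02)·[0.5138·0.0000 + 0.4862·12.0000] = 5.7190
Node d (S = 54.56): V_d = e^(−0.02)·[0.5138·12.0000 + 0.4862·31.1953] = 20.9106
Node 0 (S = 65): V_0 = e^(−0.02)·[0.5138·5.7190 + 0.4862·20.9106] = 12.8459

$12.85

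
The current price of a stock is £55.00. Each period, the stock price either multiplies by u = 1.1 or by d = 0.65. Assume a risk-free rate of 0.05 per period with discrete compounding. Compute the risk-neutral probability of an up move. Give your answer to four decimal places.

Risk-neutral probability p = (1 + 0.05 − 0.65)/(1.1 − 0.65) = 0.4000/0.4500 = 0.8889

p = 0.8889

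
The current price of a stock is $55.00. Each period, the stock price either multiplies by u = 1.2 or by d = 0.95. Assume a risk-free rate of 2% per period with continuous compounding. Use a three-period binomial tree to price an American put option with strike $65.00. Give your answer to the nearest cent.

Risk-neutral probability p = (e^0.02 − 0.95)/(1.2 − 0.95) = 0.0702/0.2500 = 0.2808
Terminal stock prices: S_uuu = 95.04, S_uud = 75.24, S_udd = 59.56, S_ddd = 47.16
Terminal payoffs (K − S): max(-30.04, 0) = 0, max(-10.24, 0) = 0, max(5.435, 0) = 5.435, max(17.84, 0) = 17.84
Node uu (S = 79.2): continuation = e^(−0.02)·[0.2808·0.0000 + 0.7192·0.0000] = 0.0000; exercise value = 0.0000 ≤ continuation, so V_uu = 0.0000
Node ud (S = 62.7): continuation = e^(−0.02)·[0.2808·0.0000 + 0.7192·5.4350] = 3.8314; exercise value = 2.3000 ≤ continuation, so V_ud = 3.8314
Node dd (S = 49.64): continuation = e^(−0.02)·[0.2808·5.4350 + 0.7192·17.8444] = 14.0754; exercise value = 15.3625 > continuation, so V_dd = 15.3625 (exercise)
Node u (S = 66): continuation = e^(−0.02)·[0.2808·0.0000 + 0.7192·3.8314] = 2.7010; exercise value = 0.0000 ≤ continuation, so V_u = 2.7010
Node d (S = 52.25): continuation = e^(−0.02)·[0.2808·3.8314 + 0.7192·15.3625] = 11.8844; exercise value = 12.7500 > continuation, so V_d = 12.7500 (exercise)
Node 0 (S = 55): continuation = e^(−0.02)·[0.2808·2.7010 + 0.7192·12.7500] = 9.7316; exercise value = 10.0000 > continuation, so V_0 = 10.0000 (exercise)

$10.00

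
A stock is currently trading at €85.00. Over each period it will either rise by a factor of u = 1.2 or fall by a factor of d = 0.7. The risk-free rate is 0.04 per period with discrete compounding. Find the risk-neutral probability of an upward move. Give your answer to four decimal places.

Risk-neutral probability p = (1 + 0.04 − 0.7)/(1.2 − 0.7) = 0.3400/0.5000 = 0.6800

p = 0.6800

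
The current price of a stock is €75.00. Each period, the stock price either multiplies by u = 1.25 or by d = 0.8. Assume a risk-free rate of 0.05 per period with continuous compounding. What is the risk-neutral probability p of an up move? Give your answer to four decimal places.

Risk-neutral probability p = (e^0.05 − 0.8)/(1.25 − 0.8) = 0.2513/0.4500 = 0.5584

p = 0.5584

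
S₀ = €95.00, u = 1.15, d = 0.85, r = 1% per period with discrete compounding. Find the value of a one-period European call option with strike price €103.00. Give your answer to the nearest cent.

€3.30

Risk-neutral probability p = (1 + 0.01 − 0.85)/(1.15 − 0.85) = 0.1600/0.3000 = 0.5333
Terminal stock prices: S_u = 109.2, S_d = 80.75
Terminal payoffs (S − K): max(6.25, 0) = 6.25, max(-22.25, 0) = 0
Node 0 (S = 95): V_0 = 1/1.01·[0.5333·6.2500 + 0.4667·0.0000] = 3.3003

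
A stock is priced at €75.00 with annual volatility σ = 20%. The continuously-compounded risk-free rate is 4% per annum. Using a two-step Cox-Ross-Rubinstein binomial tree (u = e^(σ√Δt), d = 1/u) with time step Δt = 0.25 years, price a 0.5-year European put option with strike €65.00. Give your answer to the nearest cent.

€0.79

CRR parameters: u = e^(σ√Δt) = e^(0.2·√0.25) = 1.1052, d = 1/u = 0.9048
Per-period rate: rΔt = 0.04·0.25 = 0.01, so R = e^0.01 = 1.0101
Risk-neutral probability p = (e^0.01 − 0.9048)/(1.1052 − 0.9048) = 0.1052/0.2003 = 0.5252
Terminal stock prices: S_uu = 91.61, S_ud = 75, S_dd = 61.4
Terminal payoffs (K − S): max(-26.61, 0) = 0, max(-10, 0) = 0, max(3.595, 0) = 3.595
Node u (S = 82.89): V_u = e^(−0.01)·[0.5252·0.0000 + 0.4748·0.0000] = 0.0000
Node d (S = 67.86): V_d = e^(−0.01)·[0.5252·0.0000 + 0.4748·3.5952] = 1.6901
Node 0 (S = 75): V_0 = e^(−0.01)·[0.5252·0.0000 + 0.4748·1.6901] = 0.7945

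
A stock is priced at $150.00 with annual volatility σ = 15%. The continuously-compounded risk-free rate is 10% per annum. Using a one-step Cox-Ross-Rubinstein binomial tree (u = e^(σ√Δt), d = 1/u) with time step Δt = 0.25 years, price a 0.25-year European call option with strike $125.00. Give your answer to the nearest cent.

CRR parameters: u = e^(σ√Δt) = e^(0.15·√0.25) = 1.0779, d = 1/u = 0.9277
Per-period rate: rΔt = 0.1·0.25 = 0.025, so R = e^0.025 = 1.0253
Risk-neutral probability p = (e^0.025 − 0.9277)/(1.0779 − 0.9277) = 0.0976/0.1501 = 0.6499
Terminal stock prices: S_u = 161.7, S_d = 139.2
Terminal payoffs (S − K): max(36.68, 0) = 36.68, max(14.16, 0) = 14.16
Node 0 (S = 150): V_0 = e^(−0.025)·[0.6499·36.6826 + 0.3501·14.1615] = 28.0863

$28.09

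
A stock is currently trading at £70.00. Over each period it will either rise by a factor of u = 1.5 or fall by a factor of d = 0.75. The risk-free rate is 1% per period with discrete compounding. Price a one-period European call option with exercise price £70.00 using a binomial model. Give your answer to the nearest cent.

£12.01

Risk-neutral probability p = (1 + 0.01 − 0.75)/(1.5 − 0.75) = 0.2600/0.7500 = 0.3467
Terminal stock prices: S_u = 105, S_d = 52.5
Terminal payoffs (S − K): max(35, 0) = 35, max(-17.5, 0) = 0
Node 0 (S = 70): V_0 = 1/1.01·[0.3467·35.0000 + 0.6533·0.0000] = 12.0132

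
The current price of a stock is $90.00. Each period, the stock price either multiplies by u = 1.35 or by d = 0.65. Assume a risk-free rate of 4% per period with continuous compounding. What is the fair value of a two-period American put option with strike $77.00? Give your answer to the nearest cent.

Risk-neutral probability p = (e^0.04 − 0.65)/(1.35 − 0.65) = 0.3908/0.7000 = 0.5583
Terminal stock prices: S_uu = 164, S_ud = 78.98, S_dd = 38.03
Terminal payoffs (K − S): max(-87.03, 0) = 0, max(-1.975, 0) = 0, max(38.97, 0) = 38.97
Node u (S = 121.5): continuation = e^(−0.04)·[0.5583·0.0000 + 0.4417·0.0000] = 0.0000; exercise value = 0.0000 ≤ continuation, so V_u = 0.0000
Node d (S = 58.5): continuation = e^(−0.04)·[0.5583·0.0000 + 0.4417·38.9750] = 16.5402; exercise value = 18.5000 > continuation, so V_d = 18.5000 (exercise)
Node 0 (S = 90): continuation = e^(−0.04)·[0.5583·0.0000 + 0.4417·18.5000] = 7.8510; exercise value = 0.0000 ≤ continuation, so V_0 = 7.8510

$7.85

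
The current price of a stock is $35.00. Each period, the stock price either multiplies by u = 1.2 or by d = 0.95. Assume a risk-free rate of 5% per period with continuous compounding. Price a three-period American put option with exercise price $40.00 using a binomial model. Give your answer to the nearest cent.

$5.00

Risk-neutral probability p = (e^0.05 − 0.95)/(1.2 − 0.95) = 0.1013/0.2500 = 0.4051
Terminal stock prices: S_uuu = 60.48, S_uud = 47.88, S_udd = 37.91, S_ddd = 30.01
Terminal payoffs (K − S): max(-20.48, 0) = 0, max(-7.88, 0) = 0, max(2.095, 0) = 2.095, max(9.992, 0) = 9.992
Node uu (S = 50.4): continuation = e^(−0.05)·[0.4051·0.0000 + 0.5949·0.0000] = 0.0000; exercise value = 0.0000 ≤ continuation, so V_uu = 0.0000
Node ud (S = 39.9): continuation = e^(−0.05)·[0.4051·0.0000 + 0.5949·2.0950] = 1.1856; exercise value = 0.1000 ≤ continuation, so V_ud = 1.1856
Node dd (S = 31.59): continuation = e^(−0.05)·[0.4051·2.0950 + 0.5949·9.9919] = 6.4617; exercise value = 8.4125 > continuation, so V_dd = 8.4125 (exercise)
Node u (S = 42): continuation = e^(−0.05)·[0.4051·0.0000 + 0.5949·1.1856] = 0.6709; exercise value = 0.0000 ≤ continuation, so V_u = 0.6709
Node d (S = 33.25): continuation = e^(−0.05)·[0.4051·1.1856 + 0.5949·8.4125] = 5.2175; exercise value = 6.7500 > continuation, so V_d = 6.7500 (exercise)
Node 0 (S = 35): continuation = e^(−0.05)·[0.4051·0.6709 + 0.5949·6.7500] = 4.0784; exercise value = 5.0000 > continuation, so V_0 = 5.0000 (exercise)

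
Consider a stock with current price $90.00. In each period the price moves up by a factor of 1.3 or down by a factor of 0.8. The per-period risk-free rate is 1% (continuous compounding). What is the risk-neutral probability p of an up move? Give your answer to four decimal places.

Risk-neutral probability p = (e^0.01 − 0.8)/(1.3 − 0.8) = 0.2101/0.5000 = 0.4201

p = 0.4201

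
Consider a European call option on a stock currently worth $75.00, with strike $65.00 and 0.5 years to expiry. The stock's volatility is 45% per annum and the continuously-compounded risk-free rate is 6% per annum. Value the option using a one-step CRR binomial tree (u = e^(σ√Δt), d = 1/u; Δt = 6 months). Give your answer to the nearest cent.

$17.31

CRR parameters: u = e^(σ√Δt) = e^(0.45·√0.5) = 1.3746, d = 1/u = 0.7275
Per-period rate: rΔt = 0.06·0.5 = 0.03, so R = e^0.03 = 1.0305
Risk-neutral probability p = (e^0.03 − 0.7275)/(1.3746 − 0.7275) = 0.3030/0.6472 = 0.4682
Terminal stock prices: S_u = 103.1, S_d = 54.56
Terminal payoffs (S − K): max(38.1, 0) = 38.1, max(-10.44, 0) = 0
Node 0 (S = 75): V_0 = e^(−0.03)·[0.4682·38.0986 + 0.5318·0.0000] = 17.3095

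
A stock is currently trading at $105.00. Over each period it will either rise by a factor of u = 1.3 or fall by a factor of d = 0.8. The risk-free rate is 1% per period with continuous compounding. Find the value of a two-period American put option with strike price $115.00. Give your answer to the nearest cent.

Risk-neutral probability p = (e^0.01 − 0.8)/(1.3 − 0.8) = 0.2101/0.5000 = 0.4201
Terminal stock prices: S_uu = 177.5, S_ud = 109.2, S_dd = 67.2
Terminal payoffs (K − S): max(-62.45, 0) = 0, max(5.8, 0) = 5.8, max(47.8, 0) = 47.8
Node u (S = 136.5): continuation = e^(−0.01)·[0.4201·0.0000 + 0.5799·5.8000] = 3.3300; exercise value = 0.0000 ≤ continuation, so V_u = 3.3300
Node d (S = 84): continuation = e^(−0.01)·[0.4201·5.8000 + 0.5799·47.8000] = 29.8557; exercise value = 31.0000 > continuation, so V_d = 31.0000 (exercise)
Node 0 (S = 105): continuation = e^(−0.01)·[0.4201·3.3300 + 0.5799·31.0000] = 19.1830; exercise value = 10.0000 ≤ continuation, so V_0 = 19.1830

$19.18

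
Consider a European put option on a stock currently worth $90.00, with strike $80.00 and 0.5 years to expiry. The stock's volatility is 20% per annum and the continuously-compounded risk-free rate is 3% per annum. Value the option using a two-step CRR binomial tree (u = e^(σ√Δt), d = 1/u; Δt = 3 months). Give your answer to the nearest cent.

CRR parameters: u = e^(σ√Δt) = e^(0.2·√0.25) = 1.1052, d = 1/u = 0.9048
Per-period rate: rΔt = 0.03·0.25 = 0.0075, so R = e^0.0075 = 1.0075
Risk-neutral probability p = (e^0.0075 − 0.9048)/(1.1052 − 0.9048) = 0.1027/0.2003 = 0.5126
Terminal stock prices: S_uu = 109.9, S_ud = 90, S_dd = 73.69
Terminal payoffs (K − S): max(-29.93, 0) = 0, max(-10, 0) = 0, max(6.314, 0) = 6.314
Node u (S = 99.47): V_u = e^(−0.0075)·[0.5126·0.0000 + 0.4874·0.0000] = 0.0000
Node d (S = 81.44): V_d = e^(−0.0075)·[0.5126·0.0000 + 0.4874·6.3142] = 3.0546
Node 0 (S = 90): V_0 = e^(−0.0075)·[0.5126·0.0000 + 0.4874·3.0546] = 1.4777

$1.48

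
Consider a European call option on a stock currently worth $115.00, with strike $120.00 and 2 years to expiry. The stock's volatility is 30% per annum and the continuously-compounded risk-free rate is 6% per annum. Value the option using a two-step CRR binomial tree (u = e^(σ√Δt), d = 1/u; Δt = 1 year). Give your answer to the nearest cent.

CRR parameters: u = e^(σ√Δt) = e^(0.3·√1) = 1.3499, d = 1/u = 0.7408
Per-period rate: rΔt = 0.06·1 = 0.06, so R = e^0.06 = 1.0618
Risk-neutral probability p = (e^0.06 − 0.7408)/(1.3499 − 0.7408) = 0.3210/0.6090 = 0.5271
Terminal stock prices: S_uu = 209.5, S_ud = 115, S_dd = 63.11
Terminal payoffs (S − K): max(89.54, 0) = 89.54, max(-5, 0) = 0, max(-56.89, 0) = 0
Node u (S = 155.2): V_u = e^(−0.06)·[0.5271·89.5437 + 0.4729·0.0000] = 44.4489
Node d (S = 85.19): V_d = e^(−0.06)·[0.5271·0.0000 + 0.4729·0.0000] = 0.0000
Node 0 (S = 115): V_0 = e^(−0.06)·[0.5271·44.4489 + 0.4729·0.0000] = 22.0641

$22.06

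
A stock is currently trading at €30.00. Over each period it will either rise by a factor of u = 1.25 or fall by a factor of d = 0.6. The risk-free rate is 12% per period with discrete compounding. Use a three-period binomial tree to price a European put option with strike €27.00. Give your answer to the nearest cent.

€1.04

Risk-neutral probability p = (1 + 0.12 − 0.6)/(1.25 − 0.6) = 0.5200/0.6500 = 0.8000
Terminal stock prices: S_uuu = 58.59, S_uud = 28.12, S_udd = 13.5, S_ddd = 6.48
Terminal payoffs (K − S): max(-31.59, 0) = 0, max(-1.125, 0) = 0, max(13.5, 0) = 13.5, max(20.52, 0) = 20.52
Node uu (S = 46.88): V_uu = 1/1.12·[0.8000·0.0000 + 0.2000·0.0000] = 0.0000
Node ud (S = 22.5): V_ud = 1/1.12·[0.8000·0.0000 + 0.2000·13.5000] = 2.4107
Node dd (S = 10.8): V_dd = 1/1.12·[0.8000·13.5000 + 0.2000·20.5200] = 13.3071
Node u (S = 37.5): V_u = 1/1.12·[0.8000·0.0000 + 0.2000·2.4107] = 0.4305
Node d (S = 18): V_d = 1/1.12·[0.8000·2.4107 + 0.2000·13.3071] = 4.0982
Node 0 (S = 30): V_0 = 1/1.12·[0.8000·0.4305 + 0.2000·4.0982] = 1.0393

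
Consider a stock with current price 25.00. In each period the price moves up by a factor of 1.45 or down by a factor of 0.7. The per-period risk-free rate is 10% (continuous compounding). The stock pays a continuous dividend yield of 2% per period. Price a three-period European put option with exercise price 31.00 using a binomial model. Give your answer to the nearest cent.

5.54

Per-period risk-free factor R = e^0.1 = 1.1052; dividend-adjusted growth = e^(0.1−0.02) = 1.0833.
Risk-neutral probability p = (1.0833 − 0.7)/(1.45 − 0.7) = 0.3833/0.7500 = 0.5110
Terminal stock prices: S_uuu = 76.22, S_uud = 36.79, S_udd = 17.76, S_ddd = 8.575
Terminal payoffs (K − S): max(-45.22, 0) = 0, max(-5.794, 0) = 0, max(13.24, 0) = 13.24, max(22.43, 0) = 22.43
Node uu (S = 52.56): V_uu = e^(−0.1)·[0.5110·0.0000 + 0.4890·0.0000] = 0.0000
Node ud (S = 25.38): V_ud = e^(−0.1)·[0.5110·0.0000 + 0.4890·13.2375] = 5.8565
Node dd (S = 12.25): V_dd = e^(−0.1)·[0.5110·13.2375 + 0.4890·22.4250] = 16.0425
Node u (S = 36.25): V_u = e^(−0.1)·[0.5110·0.0000 + 0.4890·5.8565] = 2.5911
Node d (S = 17.5): V_d = e^(−0.1)·[0.5110·5.8565 + 0.4890·16.0425] = 9.8057
Node 0 (S = 25): V_0 = e^(−0.1)·[0.5110·2.5911 + 0.4890·9.8057] = 5.5364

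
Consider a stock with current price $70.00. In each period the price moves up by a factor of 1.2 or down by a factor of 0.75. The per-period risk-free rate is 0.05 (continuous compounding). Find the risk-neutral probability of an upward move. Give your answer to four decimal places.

Risk-neutral probability p = (e^0.05 − 0.75)/(1.2 − 0.75) = 0.3013/0.4500 = 0.6695

p = 0.6695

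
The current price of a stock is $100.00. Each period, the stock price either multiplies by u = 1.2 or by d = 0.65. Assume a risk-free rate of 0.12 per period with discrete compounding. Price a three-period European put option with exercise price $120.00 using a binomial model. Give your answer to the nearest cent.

Risk-neutral probability p = (1 + 0.12 − 0.65)/(1.2 − 0.65) = 0.4700/0.5500 = 0.8545
Terminal stock prices: S_uuu = 172.8, S_uud = 93.6, S_udd = 50.7, S_ddd = 27.46
Terminal payoffs (K − S): max(-52.8, 0) = 0, max(26.4, 0) = 26.4, max(69.3, 0) = 69.3, max(92.54, 0) = 92.54
Node uu (S = 144): V_uu = 1/1.12·[0.8545·0.0000 + 0.1455·26.4000] = 3.4286
Node ud (S = 78): V_ud = 1/1.12·[0.8545·26.4000 + 0.1455·69.3000] = 29.1429
Node dd (S = 42.25): V_dd = 1/1.12·[0.8545·69.3000 + 0.1455·92.5375] = 64.8929
Node u (S = 120): V_u = 1/1.12·[0.8545·3.4286 + 0.1455·29.1429] = 6.4007
Node d (S = 65): V_d = 1/1.12·[0.8545·29.1429 + 0.1455·64.8929] = 30.6633
Node 0 (S = 100): V_0 = 1/1.12·[0.8545·6.4007 + 0.1455·30.6633] = 8.8659

$8.87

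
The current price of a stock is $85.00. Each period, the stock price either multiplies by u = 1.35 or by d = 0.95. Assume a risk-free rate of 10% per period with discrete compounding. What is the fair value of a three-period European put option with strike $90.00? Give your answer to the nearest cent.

$3.14

Risk-neutral probability p = (1 + 0.1 − 0.95)/(1.35 − 0.95) = 0.1500/0.4000 = 0.3750
Terminal stock prices: S_uuu = 209.1, S_uud = 147.2, S_udd = 103.6, S_ddd = 72.88
Terminal payoffs (K − S): max(-119.1, 0) = 0, max(-57.17, 0) = 0, max(-13.56, 0) = 0, max(17.12, 0) = 17.12
Node uu (S = 154.9): V_uu = 1/1.1·[0.3750·0.0000 + 0.6250·0.0000] = 0.0000
Node ud (S = 109): V_ud = 1/1.1·[0.3750·0.0000 + 0.6250·0.0000] = 0.0000
Node dd (S = 76.71): V_dd = 1/1.1·[0.3750·0.0000 + 0.6250·17.1231] = 9.7290
Node u (S = 114.8): V_u = 1/1.1·[0.3750·0.0000 + 0.6250·0.0000] = 0.0000
Node d (S = 80.75): V_d = 1/1.1·[0.3750·0.0000 + 0.6250·9.7290] = 5.5279
Node 0 (S = 85): V_0 = 1/1.1·[0.3750·0.0000 + 0.6250·5.5279] = 3.1408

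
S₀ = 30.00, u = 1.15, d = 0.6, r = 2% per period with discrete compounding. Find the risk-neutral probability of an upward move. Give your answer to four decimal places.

Risk-neutral probability p = (1 + 0.02 − 0.6)/(1.15 − 0.6) = 0.4200/0.5500 = 0.7636

p = 0.7636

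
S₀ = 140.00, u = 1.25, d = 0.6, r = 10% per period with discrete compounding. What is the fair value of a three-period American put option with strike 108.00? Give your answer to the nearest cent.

6.42

Risk-neutral probability p = (1 + 0.1 − 0.6)/(1.25 − 0.6) = 0.5000/0.6500 = 0.7692
Terminal stock prices: S_uuu = 273.4, S_uud = 131.2, S_udd = 63, S_ddd = 30.24
Terminal payoffs (K − S): max(-165.4, 0) = 0, max(-23.25, 0) = 0, max(45, 0) = 45, max(77.76, 0) = 77.76
Node uu (S = 218.8): continuation = 1/1.1·[0.7692·0.0000 + 0.2308·0.0000] = 0.0000; exercise value = 0.0000 ≤ continuation, so V_uu = 0.0000
Node ud (S = 105): continuation = 1/1.1·[0.7692·0.0000 + 0.2308·45.0000] = 9.4406; exercise value = 3.0000 ≤ continuation, so V_ud = 9.4406
Node dd (S = 50.4): continuation = 1/1.1·[0.7692·45.0000 + 0.2308·77.7600] = 47.7818; exercise value = 57.6000 > continuation, so V_dd = 57.6000 (exercise)
Node u (S = 175): continuation = 1/1.1·[0.7692·0.0000 + 0.2308·9.4406] = 1.9805; exercise value = 0.0000 ≤ continuation, so V_u = 1.9805
Node d (S = 84): continuation = 1/1.1·[0.7692·9.4406 + 0.2308·57.6000] = 18.6857; exercise value = 24.0000 > continuation, so V_d = 24.0000 (exercise)
Node 0 (S = 140): continuation = 1/1.1·[0.7692·1.9805 + 0.2308·24.0000] = 6.4200; exercise value = 0.0000 ≤ continuation, so V_0 = 6.4200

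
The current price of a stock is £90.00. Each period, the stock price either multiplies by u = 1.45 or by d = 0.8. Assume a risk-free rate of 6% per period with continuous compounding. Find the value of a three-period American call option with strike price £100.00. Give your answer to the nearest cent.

£22.00

Risk-neutral probability p = (e^0.06 − 0.8)/(1.45 − 0.8) = 0.2618/0.6500 = 0.4028
Terminal stock prices: S_uuu = 274.4, S_uud = 151.4, S_udd = 83.52, S_ddd = 46.08
Terminal payoffs (S − K): max(174.4, 0) = 174.4, max(51.38, 0) = 51.38, max(-16.48, 0) = 0, max(-53.92, 0) = 0
Node uu (S = 189.2): continuation = e^(−0.06)·[0.4028·174.3762 + 0.5972·51.3800] = 95.0485; exercise value = 89.2250 ≤ continuation, so V_uu = 95.0485
Node ud (S = 104.4): continuation = e^(−0.06)·[0.4028·51.3800 + 0.5972·0.0000] = 19.4919; exercise value = 4.4000 ≤ continuation, so V_ud = 19.4919
Node dd (S = 57.6): continuation = e^(−0.06)·[0.4028·0.0000 + 0.5972·0.0000] = 0.0000; exercise value = 0.0000 ≤ continuation, so V_dd = 0.0000
Node u (S = 130.5): continuation = e^(−0.06)·[0.4028·95.0485 + 0.5972·19.4919] = 47.0204; exercise value = 30.5000 ≤ continuation, so V_u = 47.0204
Node d (S = 72): continuation = e^(−0.06)·[0.4028·19.4919 + 0.5972·0.0000] = 7.3946; exercise value = 0.0000 ≤ continuation, so V_d = 7.3946
Node 0 (S = 90): continuation = e^(−0.06)·[0.4028·47.0204 + 0.5972·7.3946] = 21.9967; exercise value = 0.0000 ≤ continuation, so V_0 = 21.9967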